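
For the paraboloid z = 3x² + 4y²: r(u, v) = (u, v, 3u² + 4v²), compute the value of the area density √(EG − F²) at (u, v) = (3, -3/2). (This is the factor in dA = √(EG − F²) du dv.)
√(EG − F²)|_{(3, -3/2)} = sqrt(469)

E = 36*u^2 + 1, F = 48*u*v, G = 64*v^2 + 1, so EG − F² = 36*u^2 + 64*v^2 + 1. Taking the positive square root: √(EG − F²) = sqrt(36*u^2 + 64*v^2 + 1). At (u, v) = (3, -3/2): sqrt(469).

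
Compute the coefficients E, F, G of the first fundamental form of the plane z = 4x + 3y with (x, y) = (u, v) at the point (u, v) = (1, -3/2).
E = 17;  F = 12;  G = 10

Partials: r_u = (1, 0, 4), r_v = (0, 1, 3). As functions of (u, v):
  E = r_u · r_u = 17,
  F = r_u · r_v = 12,
  G = r_v · r_v = 10.
Evaluating at (u, v) = (1, -3/2): E = 17, F = 12, G = 10.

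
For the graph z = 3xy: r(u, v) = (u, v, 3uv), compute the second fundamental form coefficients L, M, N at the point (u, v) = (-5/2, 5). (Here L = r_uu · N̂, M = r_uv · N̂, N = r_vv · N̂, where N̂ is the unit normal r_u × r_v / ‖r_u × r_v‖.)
L = 0;  M = 6*sqrt(1129)/1129;  N = 0

Compute the unit normal N̂(u, v) = (-3*v/sqrt(9*u^2 + 9*v^2 + 1), -3*u/sqrt(9*u^2 + 9*v^2 + 1), 1/sqrt(9*u^2 + 9*v^2 + 1)), and the second partials r_uu, r_uv, r_vv. Take dot products:
  L(u, v) = r_uu · N̂ = 0,
  M(u, v) = r_uv · N̂ = 3/sqrt(9*u^2 + 9*v^2 + 1),
  N(u, v) = r_vv · N̂ = 0.
Evaluating at (u, v) = (-5/2, 5):
  L = 0, M = 6*sqrt(1129)/1129, N = 0.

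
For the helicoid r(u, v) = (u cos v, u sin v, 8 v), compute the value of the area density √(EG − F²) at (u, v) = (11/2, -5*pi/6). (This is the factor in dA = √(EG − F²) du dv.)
√(EG − F²)|_{(11/2, -5*pi/6)} = sqrt(377)/2

E = 1, F = 0, G = u^2 + 64, so EG − F² = u^2 + 64. Taking the positive square root: √(EG − F²) = sqrt(u^2 + 64). At (u, v) = (11/2, -5*pi/6): sqrt(377)/2.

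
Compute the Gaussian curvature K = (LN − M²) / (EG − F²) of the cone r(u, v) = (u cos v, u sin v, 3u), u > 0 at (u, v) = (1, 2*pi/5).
K = 0

Coefficients of the first fundamental form: E = 10, F = 0, G = u^2.
Coefficients of the second fundamental form: L = 0, M = 0, N = 3*sqrt(10)*u^2/(10*Abs(u)).
Assemble K = (LN − M²)/(EG − F²) = 0. At (u, v) = (1, 2*pi/5): K = 0.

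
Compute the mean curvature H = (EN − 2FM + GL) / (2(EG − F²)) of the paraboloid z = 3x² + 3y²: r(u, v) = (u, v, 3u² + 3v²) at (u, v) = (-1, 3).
H = 1086/6859

With E = 36*u^2 + 1, F = 36*u*v, G = 36*v^2 + 1, L = 6/sqrt(36*u^2 + 36*v^2 + 1), M = 0, N = 6/sqrt(36*u^2 + 36*v^2 + 1), assemble
  H = (EN − 2FM + GL) / (2(EG − F²)) = 6*(18*u^2 + 18*v^2 + 1)/(36*u^2 + 36*v^2 + 1)^(3/2).
At (u, v) = (-1, 3): H = 1086/6859.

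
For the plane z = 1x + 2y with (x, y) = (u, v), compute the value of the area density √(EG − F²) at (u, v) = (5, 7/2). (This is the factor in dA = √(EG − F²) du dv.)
√(EG − F²)|_{(5, 7/2)} = sqrt(6)

E = 2, F = 2, G = 5, so EG − F² = 6. Taking the positive square root: √(EG − F²) = sqrt(6). At (u, v) = (5, 7/2): sqrt(6).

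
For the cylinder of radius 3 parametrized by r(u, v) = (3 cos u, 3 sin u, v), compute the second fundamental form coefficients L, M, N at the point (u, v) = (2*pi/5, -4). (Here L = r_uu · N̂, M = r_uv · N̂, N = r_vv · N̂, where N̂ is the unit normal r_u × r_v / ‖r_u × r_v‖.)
L = -3;  M = 0;  N = 0

Compute the unit normal N̂(u, v) = (cos(u), sin(u), 0), and the second partials r_uu, r_uv, r_vv. Take dot products:
  L(u, v) = r_uu · N̂ = -3,
  M(u, v) = r_uv · N̂ = 0,
  N(u, v) = r_vv · N̂ = 0.
Evaluating at (u, v) = (2*pi/5, -4):
  L = -3, M = 0, N = 0.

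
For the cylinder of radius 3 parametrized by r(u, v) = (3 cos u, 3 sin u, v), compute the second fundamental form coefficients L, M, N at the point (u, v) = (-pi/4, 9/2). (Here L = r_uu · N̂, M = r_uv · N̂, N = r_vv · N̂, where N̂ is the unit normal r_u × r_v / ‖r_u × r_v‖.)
L = -3;  M = 0;  N = 0

Compute the unit normal N̂(u, v) = (cos(u), sin(u), 0), and the second partials r_uu, r_uv, r_vv. Take dot products:
  L(u, v) = r_uu · N̂ = -3,
  M(u, v) = r_uv · N̂ = 0,
  N(u, v) = r_vv · N̂ = 0.
Evaluating at (u, v) = (-pi/4, 9/2):
  L = -3, M = 0, N = 0.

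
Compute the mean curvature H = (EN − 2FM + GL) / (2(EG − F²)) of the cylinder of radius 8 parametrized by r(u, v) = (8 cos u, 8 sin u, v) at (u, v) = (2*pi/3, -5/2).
H = -1/16

With E = 64, F = 0, G = 1, L = -8, M = 0, N = 0, assemble
  H = (EN − 2FM + GL) / (2(EG − F²)) = -1/16.
At (u, v) = (2*pi/3, -5/2): H = -1/16.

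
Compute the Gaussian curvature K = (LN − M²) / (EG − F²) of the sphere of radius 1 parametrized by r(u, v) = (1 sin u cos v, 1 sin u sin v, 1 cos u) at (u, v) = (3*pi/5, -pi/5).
K = 1

Coefficients of the first fundamental form: E = 1, F = 0, G = sin(u)^2.
Coefficients of the second fundamental form: L = -sin(u)/Abs(sin(u)), M = 0, N = -sin(u)^3/Abs(sin(u)).
Assemble K = (LN − M²)/(EG − F²) = 1. At (u, v) = (3*pi/5, -pi/5): K = 1.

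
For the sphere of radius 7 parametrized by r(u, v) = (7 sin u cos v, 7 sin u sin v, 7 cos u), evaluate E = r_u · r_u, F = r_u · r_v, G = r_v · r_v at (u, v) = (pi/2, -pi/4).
E = 49;  F = 0;  G = 49

Partials: r_u = (7*cos(u)*cos(v), 7*sin(v)*cos(u), -7*sin(u)), r_v = (-7*sin(u)*sin(v), 7*sin(u)*cos(v), 0). As functions of (u, v):
  E = r_u · r_u = 49,
  F = r_u · r_v = 0,
  G = r_v · r_v = 49*sin(u)^2.
Evaluating at (u, v) = (pi/2, -pi/4): E = 49, F = 0, G = 49.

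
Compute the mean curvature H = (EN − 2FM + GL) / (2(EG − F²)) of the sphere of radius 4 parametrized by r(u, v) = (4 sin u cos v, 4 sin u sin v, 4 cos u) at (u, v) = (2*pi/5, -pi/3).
H = -1/4

With E = 16, F = 0, G = 16*sin(u)^2, L = -4*sin(u)/Abs(sin(u)), M = 0, N = -4*sin(u)^3/Abs(sin(u)), assemble
  H = (EN − 2FM + GL) / (2(EG − F²)) = -sin(u)/(4*Abs(sin(u))).
At (u, v) = (2*pi/5, -pi/3): H = -1/4.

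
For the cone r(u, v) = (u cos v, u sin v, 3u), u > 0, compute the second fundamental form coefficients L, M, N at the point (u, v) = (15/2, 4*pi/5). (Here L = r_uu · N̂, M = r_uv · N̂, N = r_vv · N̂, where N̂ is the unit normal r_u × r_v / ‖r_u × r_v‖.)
L = 0;  M = 0;  N = 9*sqrt(10)/4

Compute the unit normal N̂(u, v) = (-3*sqrt(10)*u*cos(v)/(10*Abs(u)), -3*sqrt(10)*u*sin(v)/(10*Abs(u)), sqrt(10)*u/(10*Abs(u))), and the second partials r_uu, r_uv, r_vv. Take dot products:
  L(u, v) = r_uu · N̂ = 0,
  M(u, v) = r_uv · N̂ = 0,
  N(u, v) = r_vv · N̂ = 3*sqrt(10)*u^2/(10*Abs(u)).
Evaluating at (u, v) = (15/2, 4*pi/5):
  L = 0, M = 0, N = 9*sqrt(10)/4.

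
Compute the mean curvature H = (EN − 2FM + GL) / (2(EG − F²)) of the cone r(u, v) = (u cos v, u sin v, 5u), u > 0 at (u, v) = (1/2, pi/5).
H = 5*sqrt(26)/26

With E = 26, F = 0, G = u^2, L = 0, M = 0, N = 5*sqrt(26)*u^2/(26*Abs(u)), assemble
  H = (EN − 2FM + GL) / (2(EG − F²)) = 5*sqrt(26)/(52*Abs(u)).
At (u, v) = (1/2, pi/5): H = 5*sqrt(26)/26.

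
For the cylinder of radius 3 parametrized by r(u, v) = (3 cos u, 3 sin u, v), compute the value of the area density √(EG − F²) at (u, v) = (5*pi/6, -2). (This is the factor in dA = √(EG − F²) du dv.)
√(EG − F²)|_{(5*pi/6, -2)} = 3

E = 9, F = 0, G = 1, so EG − F² = 9. Taking the positive square root: √(EG − F²) = 3. At (u, v) = (5*pi/6, -2): 3.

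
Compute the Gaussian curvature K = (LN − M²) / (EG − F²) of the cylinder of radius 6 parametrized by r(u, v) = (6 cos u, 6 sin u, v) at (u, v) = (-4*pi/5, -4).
K = 0

Coefficients of the first fundamental form: E = 36, F = 0, G = 1.
Coefficients of the second fundamental form: L = -6, M = 0, N = 0.
Assemble K = (LN − M²)/(EG − F²) = 0. At (u, v) = (-4*pi/5, -4): K = 0.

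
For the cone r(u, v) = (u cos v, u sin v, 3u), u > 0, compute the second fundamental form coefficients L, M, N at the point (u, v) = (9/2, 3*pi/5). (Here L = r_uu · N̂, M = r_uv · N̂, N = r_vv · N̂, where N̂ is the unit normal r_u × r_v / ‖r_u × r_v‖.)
L = 0;  M = 0;  N = 27*sqrt(10)/20

Compute the unit normal N̂(u, v) = (-3*sqrt(10)*u*cos(v)/(10*Abs(u)), -3*sqrt(10)*u*sin(v)/(10*Abs(u)), sqrt(10)*u/(10*Abs(u))), and the second partials r_uu, r_uv, r_vv. Take dot products:
  L(u, v) = r_uu · N̂ = 0,
  M(u, v) = r_uv · N̂ = 0,
  N(u, v) = r_vv · N̂ = 3*sqrt(10)*u^2/(10*Abs(u)).
Evaluating at (u, v) = (9/2, 3*pi/5):
  L = 0, M = 0, N = 27*sqrt(10)/20.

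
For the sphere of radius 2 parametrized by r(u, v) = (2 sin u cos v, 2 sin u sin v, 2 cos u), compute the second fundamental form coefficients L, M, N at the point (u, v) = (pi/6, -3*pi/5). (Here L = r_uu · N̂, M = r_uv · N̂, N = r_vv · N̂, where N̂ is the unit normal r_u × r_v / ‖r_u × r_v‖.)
L = -2;  M = 0;  N = -1/2

Compute the unit normal N̂(u, v) = (sin(u)^2*cos(v)/Abs(sin(u)), sin(u)^2*sin(v)/Abs(sin(u)), sin(2*u)/(2*Abs(sin(u)))), and the second partials r_uu, r_uv, r_vv. Take dot products:
  L(u, v) = r_uu · N̂ = -2*sin(u)/Abs(sin(u)),
  M(u, v) = r_uv · N̂ = 0,
  N(u, v) = r_vv · N̂ = -2*sin(u)^3/Abs(sin(u)).
Evaluating at (u, v) = (pi/6, -3*pi/5):
  L = -2, M = 0, N = -1/2.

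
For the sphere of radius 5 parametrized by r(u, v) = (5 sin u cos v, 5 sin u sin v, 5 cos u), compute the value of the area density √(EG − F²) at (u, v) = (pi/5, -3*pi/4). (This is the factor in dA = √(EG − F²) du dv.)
√(EG − F²)|_{(pi/5, -3*pi/4)} = 25*sqrt(10 - 2*sqrt(5))/4

E = 25, F = 0, G = 25*sin(u)^2, so EG − F² = 625*sin(u)^2. Taking the positive square root: √(EG − F²) = 25*Abs(sin(u)). At (u, v) = (pi/5, -3*pi/4): 25*sqrt(10 - 2*sqrt(5))/4.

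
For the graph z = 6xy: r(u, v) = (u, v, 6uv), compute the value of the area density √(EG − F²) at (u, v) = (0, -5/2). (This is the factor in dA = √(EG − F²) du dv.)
√(EG − F²)|_{(0, -5/2)} = sqrt(226)

E = 36*v^2 + 1, F = 36*u*v, G = 36*u^2 + 1, so EG − F² = 36*u^2 + 36*v^2 + 1. Taking the positive square root: √(EG − F²) = sqrt(36*u^2 + 36*v^2 + 1). At (u, v) = (0, -5/2): sqrt(226).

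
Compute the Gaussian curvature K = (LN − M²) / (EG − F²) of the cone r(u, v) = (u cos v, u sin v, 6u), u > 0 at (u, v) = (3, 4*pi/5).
K = 0

Coefficients of the first fundamental form: E = 37, F = 0, G = u^2.
Coefficients of the second fundamental form: L = 0, M = 0, N = 6*sqrt(37)*u^2/(37*Abs(u)).
Assemble K = (LN − M²)/(EG − F²) = 0. At (u, v) = (3, 4*pi/5): K = 0.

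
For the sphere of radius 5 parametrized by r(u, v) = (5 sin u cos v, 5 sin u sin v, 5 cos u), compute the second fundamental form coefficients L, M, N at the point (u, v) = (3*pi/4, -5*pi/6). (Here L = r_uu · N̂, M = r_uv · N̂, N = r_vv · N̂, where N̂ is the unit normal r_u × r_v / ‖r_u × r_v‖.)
L = -5;  M = 0;  N = -5/2

Compute the unit normal N̂(u, v) = (sin(u)^2*cos(v)/Abs(sin(u)), sin(u)^2*sin(v)/Abs(sin(u)), sin(2*u)/(2*Abs(sin(u)))), and the second partials r_uu, r_uv, r_vv. Take dot products:
  L(u, v) = r_uu · N̂ = -5*sin(u)/Abs(sin(u)),
  M(u, v) = r_uv · N̂ = 0,
  N(u, v) = r_vv · N̂ = -5*sin(u)^3/Abs(sin(u)).
Evaluating at (u, v) = (3*pi/4, -5*pi/6):
  L = -5, M = 0, N = -5/2.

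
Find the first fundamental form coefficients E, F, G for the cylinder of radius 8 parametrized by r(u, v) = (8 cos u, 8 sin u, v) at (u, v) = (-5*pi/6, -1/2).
E = 64;  F = 0;  G = 1

Partials: r_u = (-8*sin(u), 8*cos(u), 0), r_v = (0, 0, 1). As functions of (u, v):
  E = r_u · r_u = 64,
  F = r_u · r_v = 0,
  G = r_v · r_v = 1.
Evaluating at (u, v) = (-5*pi/6, -1/2): E = 64, F = 0, G = 1.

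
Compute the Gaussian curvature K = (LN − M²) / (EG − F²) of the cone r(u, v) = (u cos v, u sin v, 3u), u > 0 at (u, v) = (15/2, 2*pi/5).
K = 0

Coefficients of the first fundamental form: E = 10, F = 0, G = u^2.
Coefficients of the second fundamental form: L = 0, M = 0, N = 3*sqrt(10)*u^2/(10*Abs(u)).
Assemble K = (LN − M²)/(EG − F²) = 0. At (u, v) = (15/2, 2*pi/5): K = 0.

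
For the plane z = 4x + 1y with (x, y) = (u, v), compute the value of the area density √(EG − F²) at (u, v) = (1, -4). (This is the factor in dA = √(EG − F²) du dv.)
√(EG − F²)|_{(1, -4)} = 3*sqrt(2)

E = 17, F = 4, G = 2, so EG − F² = 18. Taking the positive square root: √(EG − F²) = 3*sqrt(2). At (u, v) = (1, -4): 3*sqrt(2).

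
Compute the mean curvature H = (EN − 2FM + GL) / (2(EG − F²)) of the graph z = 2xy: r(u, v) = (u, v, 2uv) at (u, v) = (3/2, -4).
H = 12*sqrt(74)/1369

With E = 4*v^2 + 1, F = 4*u*v, G = 4*u^2 + 1, L = 0, M = 2/sqrt(4*u^2 + 4*v^2 + 1), N = 0, assemble
  H = (EN − 2FM + GL) / (2(EG − F²)) = -8*u*v/(4*u^2 + 4*v^2 + 1)^(3/2).
At (u, v) = (3/2, -4): H = 12*sqrt(74)/1369.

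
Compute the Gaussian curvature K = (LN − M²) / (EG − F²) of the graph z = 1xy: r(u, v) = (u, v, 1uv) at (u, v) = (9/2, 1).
K = -16/7921

Coefficients of the first fundamental form: E = v^2 + 1, F = u*v, G = u^2 + 1.
Coefficients of the second fundamental form: L = 0, M = 1/sqrt(u^2 + v^2 + 1), N = 0.
Assemble K = (LN − M²)/(EG − F²) = 1/((u^2*v^2 - (u^2 + 1)*(v^2 + 1))*(u^2 + v^2 + 1)). At (u, v) = (9/2, 1): K = -16/7921.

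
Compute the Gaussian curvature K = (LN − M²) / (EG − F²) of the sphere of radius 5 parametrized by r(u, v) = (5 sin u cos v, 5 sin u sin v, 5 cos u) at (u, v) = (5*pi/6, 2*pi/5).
K = 1/25

Coefficients of the first fundamental form: E = 25, F = 0, G = 25*sin(u)^2.
Coefficients of the second fundamental form: L = -5*sin(u)/Abs(sin(u)), M = 0, N = -5*sin(u)^3/Abs(sin(u)).
Assemble K = (LN − M²)/(EG − F²) = 1/25. At (u, v) = (5*pi/6, 2*pi/5): K = 1/25.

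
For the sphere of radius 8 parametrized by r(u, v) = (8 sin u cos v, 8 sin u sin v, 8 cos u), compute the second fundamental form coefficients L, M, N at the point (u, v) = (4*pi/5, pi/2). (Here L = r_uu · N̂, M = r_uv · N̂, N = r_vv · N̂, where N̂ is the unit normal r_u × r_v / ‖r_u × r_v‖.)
L = -8;  M = 0;  N = -5 + sqrt(5)

Compute the unit normal N̂(u, v) = (sin(u)^2*cos(v)/Abs(sin(u)), sin(u)^2*sin(v)/Abs(sin(u)), sin(2*u)/(2*Abs(sin(u)))), and the second partials r_uu, r_uv, r_vv. Take dot products:
  L(u, v) = r_uu · N̂ = -8*sin(u)/Abs(sin(u)),
  M(u, v) = r_uv · N̂ = 0,
  N(u, v) = r_vv · N̂ = -8*sin(u)^3/Abs(sin(u)).
Evaluating at (u, v) = (4*pi/5, pi/2):
  L = -8, M = 0, N = -5 + sqrt(5).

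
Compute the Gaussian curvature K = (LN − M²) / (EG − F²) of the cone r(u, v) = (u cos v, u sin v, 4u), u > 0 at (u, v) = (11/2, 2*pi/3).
K = 0

Coefficients of the first fundamental form: E = 17, F = 0, G = u^2.
Coefficients of the second fundamental form: L = 0, M = 0, N = 4*sqrt(17)*u^2/(17*Abs(u)).
Assemble K = (LN − M²)/(EG − F²) = 0. At (u, v) = (11/2, 2*pi/3): K = 0.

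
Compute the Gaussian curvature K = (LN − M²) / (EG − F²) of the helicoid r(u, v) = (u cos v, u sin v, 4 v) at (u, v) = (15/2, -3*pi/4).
K = -256/83521

Coefficients of the first fundamental form: E = 1, F = 0, G = u^2 + 16.
Coefficients of the second fundamental form: L = 0, M = -4/sqrt(u^2 + 16), N = 0.
Assemble K = (LN − M²)/(EG − F²) = -16/(u^2 + 16)^2. At (u, v) = (15/2, -3*pi/4): K = -256/83521.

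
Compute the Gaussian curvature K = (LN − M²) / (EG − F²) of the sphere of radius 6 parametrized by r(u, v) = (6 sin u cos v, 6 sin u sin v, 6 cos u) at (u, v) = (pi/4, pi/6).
K = 1/36

Coefficients of the first fundamental form: E = 36, F = 0, G = 36*sin(u)^2.
Coefficients of the second fundamental form: L = -6*sin(u)/Abs(sin(u)), M = 0, N = -6*sin(u)^3/Abs(sin(u)).
Assemble K = (LN − M²)/(EG − F²) = 1/36. At (u, v) = (pi/4, pi/6): K = 1/36.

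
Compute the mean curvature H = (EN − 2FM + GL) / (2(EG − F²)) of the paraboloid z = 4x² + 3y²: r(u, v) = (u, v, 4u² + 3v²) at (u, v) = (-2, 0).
H = 775*sqrt(257)/66049

With E = 64*u^2 + 1, F = 48*u*v, G = 36*v^2 + 1, L = 8/sqrt(64*u^2 + 36*v^2 + 1), M = 0, N = 6/sqrt(64*u^2 + 36*v^2 + 1), assemble
  H = (EN − 2FM + GL) / (2(EG − F²)) = (192*u^2 + 144*v^2 + 7)/(64*u^2 + 36*v^2 + 1)^(3/2).
At (u, v) = (-2, 0): H = 775*sqrt(257)/66049.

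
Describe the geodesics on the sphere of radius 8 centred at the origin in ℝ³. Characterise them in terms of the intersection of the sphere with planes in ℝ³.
Geodesics on the sphere of radius 8 are great circles — circles of radius 8 obtained as the intersection of the sphere with planes through the origin (the centre of the sphere).

A curve α(t) of nonzero constant speed on the sphere of radius 8 is a geodesic iff its acceleration α̈ is everywhere normal to the surface, i.e. parallel to the radial vector α(t). Then d/dt(α × α̇) = α̇ × α̇ + α × α̈ = 0, so α × α̇ is a constant vector n ≠ 0 and α(t) · n = 0 for all t: α lies in the plane through the origin with normal n. The intersection of that plane with the sphere is a circle of radius 8 (a great circle). Conversely, a great circle traversed at constant speed has centripetal acceleration pointing at the origin, hence normal to the sphere, so every great circle is a geodesic.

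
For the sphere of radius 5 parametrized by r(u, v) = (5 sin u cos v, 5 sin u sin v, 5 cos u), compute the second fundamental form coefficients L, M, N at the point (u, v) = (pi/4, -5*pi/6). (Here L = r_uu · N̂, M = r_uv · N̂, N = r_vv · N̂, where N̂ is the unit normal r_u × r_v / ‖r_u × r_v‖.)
L = -5;  M = 0;  N = -5/2

Compute the unit normal N̂(u, v) = (sin(u)^2*cos(v)/Abs(sin(u)), sin(u)^2*sin(v)/Abs(sin(u)), sin(2*u)/(2*Abs(sin(u)))), and the second partials r_uu, r_uv, r_vv. Take dot products:
  L(u, v) = r_uu · N̂ = -5*sin(u)/Abs(sin(u)),
  M(u, v) = r_uv · N̂ = 0,
  N(u, v) = r_vv · N̂ = -5*sin(u)^3/Abs(sin(u)).
Evaluating at (u, v) = (pi/4, -5*pi/6):
  L = -5, M = 0, N = -5/2.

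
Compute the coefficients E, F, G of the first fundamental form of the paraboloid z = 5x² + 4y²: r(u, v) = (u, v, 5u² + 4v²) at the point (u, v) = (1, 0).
E = 101;  F = 0;  G = 1

Partials: r_u = (1, 0, 10*u), r_v = (0, 1, 8*v). As functions of (u, v):
  E = r_u · r_u = 100*u^2 + 1,
  F = r_u · r_v = 80*u*v,
  G = r_v · r_v = 64*v^2 + 1.
Evaluating at (u, v) = (1, 0): E = 101, F = 0, G = 1.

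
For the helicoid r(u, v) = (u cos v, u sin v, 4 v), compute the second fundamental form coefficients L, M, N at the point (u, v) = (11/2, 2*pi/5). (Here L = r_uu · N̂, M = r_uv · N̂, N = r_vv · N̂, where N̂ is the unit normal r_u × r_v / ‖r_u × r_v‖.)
L = 0;  M = -8*sqrt(185)/185;  N = 0

Compute the unit normal N̂(u, v) = (4*sin(v)/sqrt(u^2 + 16), -4*cos(v)/sqrt(u^2 + 16), u/sqrt(u^2 + 16)), and the second partials r_uu, r_uv, r_vv. Take dot products:
  L(u, v) = r_uu · N̂ = 0,
  M(u, v) = r_uv · N̂ = -4/sqrt(u^2 + 16),
  N(u, v) = r_vv · N̂ = 0.
Evaluating at (u, v) = (11/2, 2*pi/5):
  L = 0, M = -8*sqrt(185)/185, N = 0.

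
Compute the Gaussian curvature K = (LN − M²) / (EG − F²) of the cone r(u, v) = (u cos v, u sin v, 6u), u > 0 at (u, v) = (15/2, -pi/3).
K = 0

Coefficients of the first fundamental form: E = 37, F = 0, G = u^2.
Coefficients of the second fundamental form: L = 0, M = 0, N = 6*sqrt(37)*u^2/(37*Abs(u)).
Assemble K = (LN − M²)/(EG − F²) = 0. At (u, v) = (15/2, -pi/3): K = 0.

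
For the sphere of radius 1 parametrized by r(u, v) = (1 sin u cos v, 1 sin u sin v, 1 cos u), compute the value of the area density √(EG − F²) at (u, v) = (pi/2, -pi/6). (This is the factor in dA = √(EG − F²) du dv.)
√(EG − F²)|_{(pi/2, -pi/6)} = 1

E = 1, F = 0, G = sin(u)^2, so EG − F² = sin(u)^2. Taking the positive square root: √(EG − F²) = Abs(sin(u)). At (u, v) = (pi/2, -pi/6): 1.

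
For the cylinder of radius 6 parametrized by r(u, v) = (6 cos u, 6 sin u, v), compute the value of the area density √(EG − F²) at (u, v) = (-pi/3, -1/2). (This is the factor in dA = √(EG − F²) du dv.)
√(EG − F²)|_{(-pi/3, -1/2)} = 6

E = 36, F = 0, G = 1, so EG − F² = 36. Taking the positive square root: √(EG − F²) = 6. At (u, v) = (-pi/3, -1/2): 6.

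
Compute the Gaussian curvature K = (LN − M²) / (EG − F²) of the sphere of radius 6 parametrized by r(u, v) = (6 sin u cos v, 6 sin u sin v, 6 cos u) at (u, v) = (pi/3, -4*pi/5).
K = 1/36

Coefficients of the first fundamental form: E = 36, F = 0, G = 36*sin(u)^2.
Coefficients of the second fundamental form: L = -6*sin(u)/Abs(sin(u)), M = 0, N = -6*sin(u)^3/Abs(sin(u)).
Assemble K = (LN − M²)/(EG − F²) = 1/36. At (u, v) = (pi/3, -4*pi/5): K = 1/36.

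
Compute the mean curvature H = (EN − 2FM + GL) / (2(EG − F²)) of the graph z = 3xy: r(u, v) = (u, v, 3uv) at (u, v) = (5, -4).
H = 27*sqrt(370)/6845

With E = 9*v^2 + 1, F = 9*u*v, G = 9*u^2 + 1, L = 0, M = 3/sqrt(9*u^2 + 9*v^2 + 1), N = 0, assemble
  H = (EN − 2FM + GL) / (2(EG − F²)) = -27*u*v/(9*u^2 + 9*v^2 + 1)^(3/2).
At (u, v) = (5, -4): H = 27*sqrt(370)/6845.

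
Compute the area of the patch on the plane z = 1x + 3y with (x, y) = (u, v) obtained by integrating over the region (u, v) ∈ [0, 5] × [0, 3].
Area = 15*sqrt(11)

Area = ∫∫ √(EG − F²) du dv with √(EG − F²) = sqrt(11). Integrating over [0, 5] × [0, 3] gives 15*sqrt(11).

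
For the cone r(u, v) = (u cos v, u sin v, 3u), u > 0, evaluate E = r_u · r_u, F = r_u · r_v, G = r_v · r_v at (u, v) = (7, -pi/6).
E = 10;  F = 0;  G = 49

Partials: r_u = (cos(v), sin(v), 3), r_v = (-u*sin(v), u*cos(v), 0). As functions of (u, v):
  E = r_u · r_u = 10,
  F = r_u · r_v = 0,
  G = r_v · r_v = u^2.
Evaluating at (u, v) = (7, -pi/6): E = 10, F = 0, G = 49.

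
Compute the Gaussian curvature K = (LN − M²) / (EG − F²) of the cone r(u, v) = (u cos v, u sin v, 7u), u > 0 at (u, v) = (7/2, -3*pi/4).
K = 0

Coefficients of the first fundamental form: E = 50, F = 0, G = u^2.
Coefficients of the second fundamental form: L = 0, M = 0, N = 7*sqrt(2)*u^2/(10*Abs(u)).
Assemble K = (LN − M²)/(EG − F²) = 0. At (u, v) = (7/2, -3*pi/4): K = 0.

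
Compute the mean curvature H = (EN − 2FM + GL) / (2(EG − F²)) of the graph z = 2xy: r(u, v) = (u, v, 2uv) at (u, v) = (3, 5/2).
H = -15*sqrt(62)/961

With E = 4*v^2 + 1, F = 4*u*v, G = 4*u^2 + 1, L = 0, M = 2/sqrt(4*u^2 + 4*v^2 + 1), N = 0, assemble
  H = (EN − 2FM + GL) / (2(EG − F²)) = -8*u*v/(4*u^2 + 4*v^2 + 1)^(3/2).
At (u, v) = (3, 5/2): H = -15*sqrt(62)/961.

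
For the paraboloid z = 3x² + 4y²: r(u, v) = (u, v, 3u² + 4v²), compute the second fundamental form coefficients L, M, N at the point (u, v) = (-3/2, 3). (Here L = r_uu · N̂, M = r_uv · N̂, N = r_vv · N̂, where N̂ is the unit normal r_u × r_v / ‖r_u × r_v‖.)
L = 3*sqrt(658)/329;  M = 0;  N = 4*sqrt(658)/329

Compute the unit normal N̂(u, v) = (-6*u/sqrt(36*u^2 + 64*v^2 + 1), -8*v/sqrt(36*u^2 + 64*v^2 + 1), 1/sqrt(36*u^2 + 64*v^2 + 1)), and the second partials r_uu, r_uv, r_vv. Take dot products:
  L(u, v) = r_uu · N̂ = 6/sqrt(36*u^2 + 64*v^2 + 1),
  M(u, v) = r_uv · N̂ = 0,
  N(u, v) = r_vv · N̂ = 8/sqrt(36*u^2 + 64*v^2 + 1).
Evaluating at (u, v) = (-3/2, 3):
  L = 3*sqrt(658)/329, M = 0, N = 4*sqrt(658)/329.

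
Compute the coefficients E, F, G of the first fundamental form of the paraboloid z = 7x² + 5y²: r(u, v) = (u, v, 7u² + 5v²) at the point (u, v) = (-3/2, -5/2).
E = 442;  F = 525;  G = 626

Partials: r_u = (1, 0, 14*u), r_v = (0, 1, 10*v). As functions of (u, v):
  E = r_u · r_u = 196*u^2 + 1,
  F = r_u · r_v = 140*u*v,
  G = r_v · r_v = 100*v^2 + 1.
Evaluating at (u, v) = (-3/2, -5/2): E = 442, F = 525, G = 626.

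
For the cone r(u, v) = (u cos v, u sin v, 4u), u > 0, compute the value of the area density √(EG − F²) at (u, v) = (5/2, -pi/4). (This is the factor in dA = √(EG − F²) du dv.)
√(EG − F²)|_{(5/2, -pi/4)} = 5*sqrt(17)/2

E = 17, F = 0, G = u^2, so EG − F² = 17*u^2. Taking the positive square root: √(EG − F²) = sqrt(17)*Abs(u). At (u, v) = (5/2, -pi/4): 5*sqrt(17)/2.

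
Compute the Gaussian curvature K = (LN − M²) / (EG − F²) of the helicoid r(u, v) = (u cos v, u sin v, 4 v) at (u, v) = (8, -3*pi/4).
K = -1/400

Coefficients of the first fundamental form: E = 1, F = 0, G = u^2 + 16.
Coefficients of the second fundamental form: L = 0, M = -4/sqrt(u^2 + 16), N = 0.
Assemble K = (LN − M²)/(EG − F²) = -16/(u^2 + 16)^2. At (u, v) = (8, -3*pi/4): K = -1/400.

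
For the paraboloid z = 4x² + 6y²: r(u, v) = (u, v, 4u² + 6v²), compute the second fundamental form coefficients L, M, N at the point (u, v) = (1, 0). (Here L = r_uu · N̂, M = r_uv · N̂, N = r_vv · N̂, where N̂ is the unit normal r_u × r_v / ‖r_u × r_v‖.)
L = 8*sqrt(65)/65;  M = 0;  N = 12*sqrt(65)/65

Compute the unit normal N̂(u, v) = (-8*u/sqrt(64*u^2 + 144*v^2 + 1), -12*v/sqrt(64*u^2 + 144*v^2 + 1), 1/sqrt(64*u^2 + 144*v^2 + 1)), and the second partials r_uu, r_uv, r_vv. Take dot products:
  L(u, v) = r_uu · N̂ = 8/sqrt(64*u^2 + 144*v^2 + 1),
  M(u, v) = r_uv · N̂ = 0,
  N(u, v) = r_vv · N̂ = 12/sqrt(64*u^2 + 144*v^2 + 1).
Evaluating at (u, v) = (1, 0):
  L = 8*sqrt(65)/65, M = 0, N = 12*sqrt(65)/65.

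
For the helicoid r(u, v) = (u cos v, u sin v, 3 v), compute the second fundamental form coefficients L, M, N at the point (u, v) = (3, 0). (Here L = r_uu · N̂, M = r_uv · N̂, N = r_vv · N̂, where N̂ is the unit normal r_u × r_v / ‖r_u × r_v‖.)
L = 0;  M = -sqrt(2)/2;  N = 0

Compute the unit normal N̂(u, v) = (3*sin(v)/sqrt(u^2 + 9), -3*cos(v)/sqrt(u^2 + 9), u/sqrt(u^2 + 9)), and the second partials r_uu, r_uv, r_vv. Take dot products:
  L(u, v) = r_uu · N̂ = 0,
  M(u, v) = r_uv · N̂ = -3/sqrt(u^2 + 9),
  N(u, v) = r_vv · N̂ = 0.
Evaluating at (u, v) = (3, 0):
  L = 0, M = -sqrt(2)/2, N = 0.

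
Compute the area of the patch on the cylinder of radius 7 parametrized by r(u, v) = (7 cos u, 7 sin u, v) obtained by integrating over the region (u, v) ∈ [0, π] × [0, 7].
Area = 49*pi

Area = ∫∫ √(EG − F²) du dv with √(EG − F²) = 7. Integrating over [0, π] × [0, 7] gives 49*pi.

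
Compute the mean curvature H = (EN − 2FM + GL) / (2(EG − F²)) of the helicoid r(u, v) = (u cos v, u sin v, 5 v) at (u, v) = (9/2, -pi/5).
H = 0

With E = 1, F = 0, G = u^2 + 25, L = 0, M = -5/sqrt(u^2 + 25), N = 0, assemble
  H = (EN − 2FM + GL) / (2(EG − F²)) = 0.
At (u, v) = (9/2, -pi/5): H = 0.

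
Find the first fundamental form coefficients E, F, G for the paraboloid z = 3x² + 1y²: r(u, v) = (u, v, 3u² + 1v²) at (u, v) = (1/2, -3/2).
E = 10;  F = -9;  G = 10

Partials: r_u = (1, 0, 6*u), r_v = (0, 1, 2*v). As functions of (u, v):
  E = r_u · r_u = 36*u^2 + 1,
  F = r_u · r_v = 12*u*v,
  G = r_v · r_v = 4*v^2 + 1.
Evaluating at (u, v) = (1/2, -3/2): E = 10, F = -9, G = 10.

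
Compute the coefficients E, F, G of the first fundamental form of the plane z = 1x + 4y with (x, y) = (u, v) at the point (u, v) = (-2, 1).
E = 2;  F = 4;  G = 17

Partials: r_u = (1, 0, 1), r_v = (0, 1, 4). As functions of (u, v):
  E = r_u · r_u = 2,
  F = r_u · r_v = 4,
  G = r_v · r_v = 17.
Evaluating at (u, v) = (-2, 1): E = 2, F = 4, G = 17.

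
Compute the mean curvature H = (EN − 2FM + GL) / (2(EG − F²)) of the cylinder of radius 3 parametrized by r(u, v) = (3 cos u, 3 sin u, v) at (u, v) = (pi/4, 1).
H = -1/6

With E = 9, F = 0, G = 1, L = -3, M = 0, N = 0, assemble
  H = (EN − 2FM + GL) / (2(EG − F²)) = -1/6.
At (u, v) = (pi/4, 1): H = -1/6.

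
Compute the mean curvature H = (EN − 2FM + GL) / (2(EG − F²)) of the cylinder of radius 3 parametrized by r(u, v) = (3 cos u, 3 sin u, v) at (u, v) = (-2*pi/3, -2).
H = -1/6

With E = 9, F = 0, G = 1, L = -3, M = 0, N = 0, assemble
  H = (EN − 2FM + GL) / (2(EG − F²)) = -1/6.
At (u, v) = (-2*pi/3, -2): H = -1/6.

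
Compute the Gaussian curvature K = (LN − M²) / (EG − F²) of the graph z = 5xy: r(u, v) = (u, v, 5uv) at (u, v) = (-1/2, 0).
K = -400/841

Coefficients of the first fundamental form: E = 25*v^2 + 1, F = 25*u*v, G = 25*u^2 + 1.
Coefficients of the second fundamental form: L = 0, M = 5/sqrt(25*u^2 + 25*v^2 + 1), N = 0.
Assemble K = (LN − M²)/(EG − F²) = -25/(625*u^4 + 1250*u^2*v^2 + 50*u^2 + 625*v^4 + 50*v^2 + 1). At (u, v) = (-1/2, 0): K = -400/841.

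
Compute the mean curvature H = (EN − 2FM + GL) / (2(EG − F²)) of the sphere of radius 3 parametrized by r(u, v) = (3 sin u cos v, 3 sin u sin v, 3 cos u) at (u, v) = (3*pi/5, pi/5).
H = -1/3

With E = 9, F = 0, G = 9*sin(u)^2, L = -3*sin(u)/Abs(sin(u)), M = 0, N = -3*sin(u)^3/Abs(sin(u)), assemble
  H = (EN − 2FM + GL) / (2(EG − F²)) = -sin(u)/(3*Abs(sin(u))).
At (u, v) = (3*pi/5, pi/5): H = -1/3.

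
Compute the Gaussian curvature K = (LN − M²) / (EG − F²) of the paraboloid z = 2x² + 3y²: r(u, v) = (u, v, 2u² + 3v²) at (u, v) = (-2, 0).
K = 24/4225

Coefficients of the first fundamental form: E = 16*u^2 + 1, F = 24*u*v, G = 36*v^2 + 1.
Coefficients of the second fundamental form: L = 4/sqrt(16*u^2 + 36*v^2 + 1), M = 0, N = 6/sqrt(16*u^2 + 36*v^2 + 1).
Assemble K = (LN − M²)/(EG − F²) = 24/(256*u^4 + 1152*u^2*v^2 + 32*u^2 + 1296*v^4 + 72*v^2 + 1). At (u, v) = (-2, 0): K = 24/4225.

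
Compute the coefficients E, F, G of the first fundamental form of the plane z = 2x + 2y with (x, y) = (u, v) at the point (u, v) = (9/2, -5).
E = 5;  F = 4;  G = 5

Partials: r_u = (1, 0, 2), r_v = (0, 1, 2). As functions of (u, v):
  E = r_u · r_u = 5,
  F = r_u · r_v = 4,
  G = r_v · r_v = 5.
Evaluating at (u, v) = (9/2, -5): E = 5, F = 4, G = 5.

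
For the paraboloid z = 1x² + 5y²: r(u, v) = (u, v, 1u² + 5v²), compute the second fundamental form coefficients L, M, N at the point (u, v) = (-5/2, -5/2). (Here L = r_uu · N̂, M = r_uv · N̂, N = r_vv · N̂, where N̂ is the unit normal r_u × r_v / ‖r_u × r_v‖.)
L = 2*sqrt(651)/651;  M = 0;  N = 10*sqrt(651)/651

Compute the unit normal N̂(u, v) = (-2*u/sqrt(4*u^2 + 100*v^2 + 1), -10*v/sqrt(4*u^2 + 100*v^2 + 1), 1/sqrt(4*u^2 + 100*v^2 + 1)), and the second partials r_uu, r_uv, r_vv. Take dot products:
  L(u, v) = r_uu · N̂ = 2/sqrt(4*u^2 + 100*v^2 + 1),
  M(u, v) = r_uv · N̂ = 0,
  N(u, v) = r_vv · N̂ = 10/sqrt(4*u^2 + 100*v^2 + 1).
Evaluating at (u, v) = (-5/2, -5/2):
  L = 2*sqrt(651)/651, M = 0, N = 10*sqrt(651)/651.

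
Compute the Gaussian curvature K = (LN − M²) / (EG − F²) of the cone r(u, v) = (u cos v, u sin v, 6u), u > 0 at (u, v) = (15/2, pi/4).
K = 0

Coefficients of the first fundamental form: E = 37, F = 0, G = u^2.
Coefficients of the second fundamental form: L = 0, M = 0, N = 6*sqrt(37)*u^2/(37*Abs(u)).
Assemble K = (LN − M²)/(EG − F²) = 0. At (u, v) = (15/2, pi/4): K = 0.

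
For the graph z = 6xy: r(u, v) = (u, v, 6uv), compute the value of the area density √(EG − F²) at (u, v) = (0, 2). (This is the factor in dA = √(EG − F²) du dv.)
√(EG − F²)|_{(0, 2)} = sqrt(145)

E = 36*v^2 + 1, F = 36*u*v, G = 36*u^2 + 1, so EG − F² = 36*u^2 + 36*v^2 + 1. Taking the positive square root: √(EG − F²) = sqrt(36*u^2 + 36*v^2 + 1). At (u, v) = (0, 2): sqrt(145).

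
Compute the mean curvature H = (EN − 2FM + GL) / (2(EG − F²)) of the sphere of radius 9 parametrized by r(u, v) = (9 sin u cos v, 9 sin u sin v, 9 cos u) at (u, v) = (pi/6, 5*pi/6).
H = -1/9

With E = 81, F = 0, G = 81*sin(u)^2, L = -9*sin(u)/Abs(sin(u)), M = 0, N = -9*sin(u)^3/Abs(sin(u)), assemble
  H = (EN − 2FM + GL) / (2(EG − F²)) = -sin(u)/(9*Abs(sin(u))).
At (u, v) = (pi/6, 5*pi/6): H = -1/9.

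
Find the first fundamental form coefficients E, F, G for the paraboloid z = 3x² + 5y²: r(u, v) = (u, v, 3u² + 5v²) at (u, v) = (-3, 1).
E = 325;  F = -180;  G = 101

Partials: r_u = (1, 0, 6*u), r_v = (0, 1, 10*v). As functions of (u, v):
  E = r_u · r_u = 36*u^2 + 1,
  F = r_u · r_v = 60*u*v,
  G = r_v · r_v = 100*v^2 + 1.
Evaluating at (u, v) = (-3, 1): E = 325, F = -180, G = 101.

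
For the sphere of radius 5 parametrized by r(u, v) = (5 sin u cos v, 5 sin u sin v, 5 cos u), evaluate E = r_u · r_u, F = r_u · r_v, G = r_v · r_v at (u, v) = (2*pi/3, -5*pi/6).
E = 25;  F = 0;  G = 75/4

Partials: r_u = (5*cos(u)*cos(v), 5*sin(v)*cos(u), -5*sin(u)), r_v = (-5*sin(u)*sin(v), 5*sin(u)*cos(v), 0). As functions of (u, v):
  E = r_u · r_u = 25,
  F = r_u · r_v = 0,
  G = r_v · r_v = 25*sin(u)^2.
Evaluating at (u, v) = (2*pi/3, -5*pi/6): E = 25, F = 0, G = 75/4.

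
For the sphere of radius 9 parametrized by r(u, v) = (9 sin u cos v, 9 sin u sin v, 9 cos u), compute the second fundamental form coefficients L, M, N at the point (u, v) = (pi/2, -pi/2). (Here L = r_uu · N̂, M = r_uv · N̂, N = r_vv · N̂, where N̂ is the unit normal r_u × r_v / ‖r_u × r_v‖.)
L = -9;  M = 0;  N = -9

Compute the unit normal N̂(u, v) = (sin(u)^2*cos(v)/Abs(sin(u)), sin(u)^2*sin(v)/Abs(sin(u)), sin(2*u)/(2*Abs(sin(u)))), and the second partials r_uu, r_uv, r_vv. Take dot products:
  L(u, v) = r_uu · N̂ = -9*sin(u)/Abs(sin(u)),
  M(u, v) = r_uv · N̂ = 0,
  N(u, v) = r_vv · N̂ = -9*sin(u)^3/Abs(sin(u)).
Evaluating at (u, v) = (pi/2, -pi/2):
  L = -9, M = 0, N = -9.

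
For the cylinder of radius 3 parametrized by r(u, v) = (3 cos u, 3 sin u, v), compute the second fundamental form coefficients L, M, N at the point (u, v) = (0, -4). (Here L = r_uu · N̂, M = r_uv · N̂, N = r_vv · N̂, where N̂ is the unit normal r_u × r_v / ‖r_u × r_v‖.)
L = -3;  M = 0;  N = 0

Compute the unit normal N̂(u, v) = (cos(u), sin(u), 0), and the second partials r_uu, r_uv, r_vv. Take dot products:
  L(u, v) = r_uu · N̂ = -3,
  M(u, v) = r_uv · N̂ = 0,
  N(u, v) = r_vv · N̂ = 0.
Evaluating at (u, v) = (0, -4):
  L = -3, M = 0, N = 0.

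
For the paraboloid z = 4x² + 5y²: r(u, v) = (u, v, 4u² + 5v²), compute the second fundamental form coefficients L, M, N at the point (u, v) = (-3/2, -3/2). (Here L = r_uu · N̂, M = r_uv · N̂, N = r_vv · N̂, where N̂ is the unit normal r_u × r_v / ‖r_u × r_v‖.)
L = 4*sqrt(370)/185;  M = 0;  N = sqrt(370)/37

Compute the unit normal N̂(u, v) = (-8*u/sqrt(64*u^2 + 100*v^2 + 1), -10*v/sqrt(64*u^2 + 100*v^2 + 1), 1/sqrt(64*u^2 + 100*v^2 + 1)), and the second partials r_uu, r_uv, r_vv. Take dot products:
  L(u, v) = r_uu · N̂ = 8/sqrt(64*u^2 + 100*v^2 + 1),
  M(u, v) = r_uv · N̂ = 0,
  N(u, v) = r_vv · N̂ = 10/sqrt(64*u^2 + 100*v^2 + 1).
Evaluating at (u, v) = (-3/2, -3/2):
  L = 4*sqrt(370)/185, M = 0, N = sqrt(370)/37.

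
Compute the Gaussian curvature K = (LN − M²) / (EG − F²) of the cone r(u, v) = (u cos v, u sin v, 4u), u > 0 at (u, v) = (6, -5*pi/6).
K = 0

Coefficients of the first fundamental form: E = 17, F = 0, G = u^2.
Coefficients of the second fundamental form: L = 0, M = 0, N = 4*sqrt(17)*u^2/(17*Abs(u)).
Assemble K = (LN − M²)/(EG − F²) = 0. At (u, v) = (6, -5*pi/6): K = 0.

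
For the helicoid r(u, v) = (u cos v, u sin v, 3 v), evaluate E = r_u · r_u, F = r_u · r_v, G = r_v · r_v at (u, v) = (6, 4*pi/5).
E = 1;  F = 0;  G = 45

Partials: r_u = (cos(v), sin(v), 0), r_v = (-u*sin(v), u*cos(v), 3). As functions of (u, v):
  E = r_u · r_u = 1,
  F = r_u · r_v = 0,
  G = r_v · r_v = u^2 + 9.
Evaluating at (u, v) = (6, 4*pi/5): E = 1, F = 0, G = 45.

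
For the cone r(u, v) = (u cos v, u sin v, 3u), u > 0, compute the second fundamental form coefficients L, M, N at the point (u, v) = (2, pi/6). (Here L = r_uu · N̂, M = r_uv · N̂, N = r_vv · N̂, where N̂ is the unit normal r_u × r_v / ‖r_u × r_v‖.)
L = 0;  M = 0;  N = 3*sqrt(10)/5

Compute the unit normal N̂(u, v) = (-3*sqrt(10)*u*cos(v)/(10*Abs(u)), -3*sqrt(10)*u*sin(v)/(10*Abs(u)), sqrt(10)*u/(10*Abs(u))), and the second partials r_uu, r_uv, r_vv. Take dot products:
  L(u, v) = r_uu · N̂ = 0,
  M(u, v) = r_uv · N̂ = 0,
  N(u, v) = r_vv · N̂ = 3*sqrt(10)*u^2/(10*Abs(u)).
Evaluating at (u, v) = (2, pi/6):
  L = 0, M = 0, N = 3*sqrt(10)/5.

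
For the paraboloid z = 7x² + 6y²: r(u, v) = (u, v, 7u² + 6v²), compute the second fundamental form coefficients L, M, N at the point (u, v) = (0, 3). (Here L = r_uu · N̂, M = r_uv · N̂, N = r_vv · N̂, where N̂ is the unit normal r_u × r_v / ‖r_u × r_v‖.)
L = 14*sqrt(1297)/1297;  M = 0;  N = 12*sqrt(1297)/1297

Compute the unit normal N̂(u, v) = (-14*u/sqrt(196*u^2 + 144*v^2 + 1), -12*v/sqrt(196*u^2 + 144*v^2 + 1), 1/sqrt(196*u^2 + 144*v^2 + 1)), and the second partials r_uu, r_uv, r_vv. Take dot products:
  L(u, v) = r_uu · N̂ = 14/sqrt(196*u^2 + 144*v^2 + 1),
  M(u, v) = r_uv · N̂ = 0,
  N(u, v) = r_vv · N̂ = 12/sqrt(196*u^2 + 144*v^2 + 1).
Evaluating at (u, v) = (0, 3):
  L = 14*sqrt(1297)/1297, M = 0, N = 12*sqrt(1297)/1297.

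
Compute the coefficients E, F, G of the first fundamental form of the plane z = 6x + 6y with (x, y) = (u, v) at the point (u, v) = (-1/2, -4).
E = 37;  F = 36;  G = 37

Partials: r_u = (1, 0, 6), r_v = (0, 1, 6). As functions of (u, v):
  E = r_u · r_u = 37,
  F = r_u · r_v = 36,
  G = r_v · r_v = 37.
Evaluating at (u, v) = (-1/2, -4): E = 37, F = 36, G = 37.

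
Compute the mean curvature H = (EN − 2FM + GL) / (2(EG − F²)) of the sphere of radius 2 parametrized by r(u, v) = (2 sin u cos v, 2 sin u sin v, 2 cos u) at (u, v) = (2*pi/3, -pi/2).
H = -1/2

With E = 4, F = 0, G = 4*sin(u)^2, L = -2*sin(u)/Abs(sin(u)), M = 0, N = -2*sin(u)^3/Abs(sin(u)), assemble
  H = (EN − 2FM + GL) / (2(EG − F²)) = -sin(u)/(2*Abs(sin(u))).
At (u, v) = (2*pi/3, -pi/2): H = -1/2.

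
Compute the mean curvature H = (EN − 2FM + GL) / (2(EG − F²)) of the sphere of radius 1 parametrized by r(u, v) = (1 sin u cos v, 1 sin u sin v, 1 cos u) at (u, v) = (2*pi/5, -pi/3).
H = -1

With E = 1, F = 0, G = sin(u)^2, L = -sin(u)/Abs(sin(u)), M = 0, N = -sin(u)^3/Abs(sin(u)), assemble
  H = (EN − 2FM + GL) / (2(EG − F²)) = -sin(u)/Abs(sin(u)).
At (u, v) = (2*pi/5, -pi/3): H = -1.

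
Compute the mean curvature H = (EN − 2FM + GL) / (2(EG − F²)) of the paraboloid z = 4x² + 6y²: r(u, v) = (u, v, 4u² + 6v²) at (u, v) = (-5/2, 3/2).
H = 3706*sqrt(29)/105125

With E = 64*u^2 + 1, F = 96*u*v, G = 144*v^2 + 1, L = 8/sqrt(64*u^2 + 144*v^2 + 1), M = 0, N = 12/sqrt(64*u^2 + 144*v^2 + 1), assemble
  H = (EN − 2FM + GL) / (2(EG − F²)) = 2*(192*u^2 + 288*v^2 + 5)/(64*u^2 + 144*v^2 + 1)^(3/2).
At (u, v) = (-5/2, 3/2): H = 3706*sqrt(29)/105125.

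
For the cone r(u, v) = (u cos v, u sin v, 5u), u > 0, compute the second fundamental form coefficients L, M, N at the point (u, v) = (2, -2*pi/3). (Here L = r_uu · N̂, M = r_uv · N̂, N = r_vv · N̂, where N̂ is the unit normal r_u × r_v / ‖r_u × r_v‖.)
L = 0;  M = 0;  N = 5*sqrt(26)/13

Compute the unit normal N̂(u, v) = (-5*sqrt(26)*u*cos(v)/(26*Abs(u)), -5*sqrt(26)*u*sin(v)/(26*Abs(u)), sqrt(26)*u/(26*Abs(u))), and the second partials r_uu, r_uv, r_vv. Take dot products:
  L(u, v) = r_uu · N̂ = 0,
  M(u, v) = r_uv · N̂ = 0,
  N(u, v) = r_vv · N̂ = 5*sqrt(26)*u^2/(26*Abs(u)).
Evaluating at (u, v) = (2, -2*pi/3):
  L = 0, M = 0, N = 5*sqrt(26)/13.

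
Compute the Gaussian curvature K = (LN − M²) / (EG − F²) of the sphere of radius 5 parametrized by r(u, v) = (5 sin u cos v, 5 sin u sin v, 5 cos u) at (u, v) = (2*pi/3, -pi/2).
K = 1/25

Coefficients of the first fundamental form: E = 25, F = 0, G = 25*sin(u)^2.
Coefficients of the second fundamental form: L = -5*sin(u)/Abs(sin(u)), M = 0, N = -5*sin(u)^3/Abs(sin(u)).
Assemble K = (LN − M²)/(EG − F²) = 1/25. At (u, v) = (2*pi/3, -pi/2): K = 1/25.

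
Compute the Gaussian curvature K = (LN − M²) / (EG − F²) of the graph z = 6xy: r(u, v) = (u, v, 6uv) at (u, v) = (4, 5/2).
K = -9/160801

Coefficients of the first fundamental form: E = 36*v^2 + 1, F = 36*u*v, G = 36*u^2 + 1.
Coefficients of the second fundamental form: L = 0, M = 6/sqrt(36*u^2 + 36*v^2 + 1), N = 0.
Assemble K = (LN − M²)/(EG − F²) = -36/(1296*u^4 + 2592*u^2*v^2 + 72*u^2 + 1296*v^4 + 72*v^2 + 1). At (u, v) = (4, 5/2): K = -9/160801.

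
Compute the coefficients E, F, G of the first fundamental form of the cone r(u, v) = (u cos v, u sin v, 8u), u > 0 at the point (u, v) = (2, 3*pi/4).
E = 65;  F = 0;  G = 4

Partials: r_u = (cos(v), sin(v), 8), r_v = (-u*sin(v), u*cos(v), 0). As functions of (u, v):
  E = r_u · r_u = 65,
  F = r_u · r_v = 0,
  G = r_v · r_v = u^2.
Evaluating at (u, v) = (2, 3*pi/4): E = 65, F = 0, G = 4.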